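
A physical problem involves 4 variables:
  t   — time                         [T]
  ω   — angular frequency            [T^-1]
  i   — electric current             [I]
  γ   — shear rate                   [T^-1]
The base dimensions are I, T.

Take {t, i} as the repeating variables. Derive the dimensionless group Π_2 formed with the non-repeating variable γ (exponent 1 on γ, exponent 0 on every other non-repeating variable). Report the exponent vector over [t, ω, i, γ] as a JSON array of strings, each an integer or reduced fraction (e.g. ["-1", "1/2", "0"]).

Exponent matrix [I,T] × [t,ω,i,γ]:
  I: [ 0  0  1  0]
  T: [ 1 -1  0 -1]
Echelon form has 2 nonzero rows (pivots: t,i)
Repeat: t,i; free: ω,γ
RREF:
  r0: [   1   -1    0   -1]
  r1: [   0    0    1    0]
Fix exponent of γ at 1, ω at 0; solve each RREF row for its pivot's exponent:
  r0: exp(t) + (-1)·1 = 0 ⇒ exp(t) = 1
  r1: exp(i) + (0)·1 = 0 ⇒ exp(i) = 0
Π_2 = t · γ

["1", "0", "0", "1"]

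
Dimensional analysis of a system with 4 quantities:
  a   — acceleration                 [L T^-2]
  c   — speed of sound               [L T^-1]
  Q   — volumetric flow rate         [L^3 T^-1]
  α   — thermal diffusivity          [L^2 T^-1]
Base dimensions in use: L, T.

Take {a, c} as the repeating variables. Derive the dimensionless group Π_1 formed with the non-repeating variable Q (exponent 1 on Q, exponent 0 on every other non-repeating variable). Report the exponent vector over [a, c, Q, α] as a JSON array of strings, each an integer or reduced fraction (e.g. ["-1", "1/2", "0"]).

Exponent matrix [L,T] × [a,c,Q,α]:
  L: [ 1  1  3  2]
  T: [-2 -1 -1 -1]
Echelon form has 2 nonzero rows (pivots: a,c)
Repeat: a,c; free: Q,α
RREF:
  r0: [   1    0   -2   -1]
  r1: [   0    1    5    3]
Fix exponent of Q at 1, α at 0; solve each RREF row for its pivot's exponent:
  r0: exp(a) + (-2)·1 = 0 ⇒ exp(a) = 2
  r1: exp(c) + (5)·1 = 0 ⇒ exp(c) = -5
Π_1 = a^2 · c^-5 · Q

["2", "-5", "1", "0"]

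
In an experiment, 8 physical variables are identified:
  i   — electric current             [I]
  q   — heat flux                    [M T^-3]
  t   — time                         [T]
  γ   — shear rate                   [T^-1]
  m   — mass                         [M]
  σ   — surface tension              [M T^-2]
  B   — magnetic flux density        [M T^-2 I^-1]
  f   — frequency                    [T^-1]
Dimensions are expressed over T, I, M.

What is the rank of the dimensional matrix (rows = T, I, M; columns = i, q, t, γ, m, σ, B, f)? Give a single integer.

3

Dimensional matrix (T×I×M by i×q×t×γ×m×σ×B×f):
  T: [ 0 -3  1 -1  0 -2 -2 -1]
  I: [ 1  0  0  0  0  0 -1  0]
  M: [ 0  1  0  0  1  1  1  0]
Echelon form has 3 nonzero rows (pivots: i,q,t)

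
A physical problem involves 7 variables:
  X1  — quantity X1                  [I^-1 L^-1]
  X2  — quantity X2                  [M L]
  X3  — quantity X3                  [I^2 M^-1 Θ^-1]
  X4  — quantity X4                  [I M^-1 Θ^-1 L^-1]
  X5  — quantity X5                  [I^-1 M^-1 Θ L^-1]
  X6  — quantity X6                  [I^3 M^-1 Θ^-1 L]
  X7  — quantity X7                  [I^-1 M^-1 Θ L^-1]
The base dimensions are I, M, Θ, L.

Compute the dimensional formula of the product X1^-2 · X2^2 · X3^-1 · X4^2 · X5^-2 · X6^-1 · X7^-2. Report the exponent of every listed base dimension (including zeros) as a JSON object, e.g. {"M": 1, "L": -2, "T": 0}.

Write exponents as rows I,M,Θ,L / cols X1,X2,X3,X4,X5,X6,X7:
  I: [-1  0  2  1 -1  3 -1]
  M: [ 0  1 -1 -1 -1 -1 -1]
  Θ: [ 0  0 -1 -1  1 -1  1]
  L: [-1  1  0 -1 -1  1 -1]
  [I]: (-2)·-1+(2)·0+(-1)·2+(2)·1+(-2)·-1+(-1)·3+(-2)·-1 = 3
  [M]: (-2)·0+(2)·1+(-1)·-1+(2)·-1+(-2)·-1+(-1)·-1+(-2)·-1 = 6
  [Θ]: (-2)·0+(2)·0+(-1)·-1+(2)·-1+(-2)·1+(-1)·-1+(-2)·1 = -4
  [L]: (-2)·-1+(2)·1+(-1)·0+(2)·-1+(-2)·-1+(-1)·1+(-2)·-1 = 5
⇒ I^3 M^6 Θ^-4 L^5

{"I": 3, "M": 6, "Θ": -4, "L": 5}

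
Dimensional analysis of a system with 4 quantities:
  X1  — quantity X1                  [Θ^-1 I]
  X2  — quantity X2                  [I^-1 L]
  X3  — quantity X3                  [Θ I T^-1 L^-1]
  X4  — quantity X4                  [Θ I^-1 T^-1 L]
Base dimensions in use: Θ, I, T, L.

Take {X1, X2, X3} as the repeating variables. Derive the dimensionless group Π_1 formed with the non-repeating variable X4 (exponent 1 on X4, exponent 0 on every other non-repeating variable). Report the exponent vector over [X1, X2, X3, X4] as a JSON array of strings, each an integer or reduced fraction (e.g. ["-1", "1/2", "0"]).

Write exponents as rows Θ,I,T,L / cols X1,X2,X3,X4:
  Θ: [-1  0  1  1]
  I: [ 1 -1  1 -1]
  T: [ 0  0 -1 -1]
  L: [ 0  1 -1  1]
Echelon form has 3 nonzero rows (pivots: X1,X2,X3)
Repeat: X1,X2,X3; free: X4
RREF:
  r0: [   1    0    0    0]
  r1: [   0    1    0    2]
  r2: [   0    0    1    1]
  r3: [   0    0    0    0]
Fix exponent of X4 at 1; solve each RREF row for its pivot's exponent:
  r0: exp(X1) + (0)·1 = 0 ⇒ exp(X1) = 0
  r1: exp(X2) + (2)·1 = 0 ⇒ exp(X2) = -2
  r2: exp(X3) + (1)·1 = 0 ⇒ exp(X3) = -1
Π_1 = X2^-2 · X3^-1 · X4

["0", "-2", "-1", "1"]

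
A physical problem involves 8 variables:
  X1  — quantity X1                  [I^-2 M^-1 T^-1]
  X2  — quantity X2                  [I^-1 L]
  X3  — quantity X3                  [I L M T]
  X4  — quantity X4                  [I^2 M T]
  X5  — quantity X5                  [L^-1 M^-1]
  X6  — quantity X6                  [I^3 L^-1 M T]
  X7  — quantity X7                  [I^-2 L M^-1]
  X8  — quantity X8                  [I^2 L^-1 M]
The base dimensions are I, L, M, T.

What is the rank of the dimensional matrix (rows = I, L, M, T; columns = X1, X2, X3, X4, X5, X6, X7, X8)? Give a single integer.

Write exponents as rows I,L,M,T / cols X1,X2,X3,X4,X5,X6,X7,X8:
  I: [-2 -1  1  2  0  3 -2  2]
  L: [ 0  1  1  0 -1 -1  1 -1]
  M: [-1  0  1  1 -1  1 -1  1]
  T: [-1  0  1  1  0  1  0  0]
Echelon form has 3 nonzero rows (pivots: X1,X2,X5)

3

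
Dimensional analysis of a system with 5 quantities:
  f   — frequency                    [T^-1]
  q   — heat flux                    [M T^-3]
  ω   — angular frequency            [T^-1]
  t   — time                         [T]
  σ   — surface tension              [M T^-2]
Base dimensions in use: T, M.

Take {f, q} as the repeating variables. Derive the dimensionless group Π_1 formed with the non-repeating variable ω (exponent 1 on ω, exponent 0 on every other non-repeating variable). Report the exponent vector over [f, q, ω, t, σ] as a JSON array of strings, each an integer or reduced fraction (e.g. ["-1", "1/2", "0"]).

Write exponents as rows T,M / cols f,q,ω,t,σ:
  T: [-1 -3 -1  1 -2]
  M: [ 0  1  0  0  1]
Echelon form has 2 nonzero rows (pivots: f,q)
Pivot set = {f,q}, free = {ω,t,σ}
RREF:
  r0: [   1    0    1   -1   -1]
  r1: [   0    1    0    0    1]
Fix exponent of ω at 1, t at 0, σ at 0; solve each RREF row for its pivot's exponent:
  r0: exp(f) + (1)·1 = 0 ⇒ exp(f) = -1
  r1: exp(q) + (0)·1 = 0 ⇒ exp(q) = 0
Π_1 = f^-1 · ω

["-1", "0", "1", "0", "0"]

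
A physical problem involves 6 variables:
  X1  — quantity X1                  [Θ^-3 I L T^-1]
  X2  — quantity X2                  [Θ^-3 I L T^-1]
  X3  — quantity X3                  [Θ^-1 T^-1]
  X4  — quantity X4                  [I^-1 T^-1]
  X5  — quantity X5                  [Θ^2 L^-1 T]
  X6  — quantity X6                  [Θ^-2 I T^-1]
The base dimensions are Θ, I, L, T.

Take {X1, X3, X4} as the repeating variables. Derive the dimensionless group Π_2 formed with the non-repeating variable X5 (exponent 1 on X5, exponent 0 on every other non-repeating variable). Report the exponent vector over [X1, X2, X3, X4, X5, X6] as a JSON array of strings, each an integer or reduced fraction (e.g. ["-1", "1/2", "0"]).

["1", "0", "-1", "1", "1", "0"]

Dimensional matrix (Θ×I×L×T by X1×X2×X3×X4×X5×X6):
  Θ: [-3 -3 -1  0  2 -2]
  I: [ 1  1  0 -1  0  1]
  L: [ 1  1  0  0 -1  0]
  T: [-1 -1 -1 -1  1 -1]
RREF → pivots at {X1,X3,X4} ⇒ r = 3
Repeat: X1,X3,X4; free: X2,X5,X6
RREF:
  r0: [   1    1    0    0   -1    0]
  r1: [   0    0    1    0    1    2]
  r2: [   0    0    0    1   -1   -1]
  r3: [   0    0    0    0    0    0]
Fix exponent of X5 at 1, X2 at 0, X6 at 0; solve each RREF row for its pivot's exponent:
  r0: exp(X1) + (-1)·1 = 0 ⇒ exp(X1) = 1
  r1: exp(X3) + (1)·1 = 0 ⇒ exp(X3) = -1
  r2: exp(X4) + (-1)·1 = 0 ⇒ exp(X4) = 1
Π_2 = X1 · X3^-1 · X4 · X5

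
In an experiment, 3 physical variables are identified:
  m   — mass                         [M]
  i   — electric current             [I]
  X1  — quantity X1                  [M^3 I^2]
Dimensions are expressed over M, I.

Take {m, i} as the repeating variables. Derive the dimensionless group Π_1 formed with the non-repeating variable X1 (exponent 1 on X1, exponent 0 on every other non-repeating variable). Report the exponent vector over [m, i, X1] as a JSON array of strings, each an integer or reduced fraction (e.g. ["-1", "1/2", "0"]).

Dimensional matrix (M×I by m×i×X1):
  M: [ 1  0  3]
  I: [ 0  1  2]
RREF → pivots at {m,i} ⇒ r = 2
Repeat: m,i; free: X1
RREF:
  r0: [   1    0    3]
  r1: [   0    1    2]
Fix exponent of X1 at 1; solve each RREF row for its pivot's exponent:
  r0: exp(m) + (3)·1 = 0 ⇒ exp(m) = -3
  r1: exp(i) + (2)·1 = 0 ⇒ exp(i) = -2
Π_1 = m^-3 · i^-2 · X1

["-3", "-2", "1"]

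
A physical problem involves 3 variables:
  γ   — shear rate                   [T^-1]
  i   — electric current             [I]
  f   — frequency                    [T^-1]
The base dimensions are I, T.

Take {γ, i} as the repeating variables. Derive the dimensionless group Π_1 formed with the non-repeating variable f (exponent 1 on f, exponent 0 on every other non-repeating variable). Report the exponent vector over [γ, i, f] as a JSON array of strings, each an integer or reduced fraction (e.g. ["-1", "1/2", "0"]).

["-1", "0", "1"]

Dimensional matrix (I×T by γ×i×f):
  I: [ 0  1  0]
  T: [-1  0 -1]
RREF → pivots at {γ,i} ⇒ r = 2
Pivot set = {γ,i}, free = {f}
RREF:
  r0: [   1    0    1]
  r1: [   0    1    0]
Fix exponent of f at 1; solve each RREF row for its pivot's exponent:
  r0: exp(γ) + (1)·1 = 0 ⇒ exp(γ) = -1
  r1: exp(i) + (0)·1 = 0 ⇒ exp(i) = 0
Π_1 = γ^-1 · f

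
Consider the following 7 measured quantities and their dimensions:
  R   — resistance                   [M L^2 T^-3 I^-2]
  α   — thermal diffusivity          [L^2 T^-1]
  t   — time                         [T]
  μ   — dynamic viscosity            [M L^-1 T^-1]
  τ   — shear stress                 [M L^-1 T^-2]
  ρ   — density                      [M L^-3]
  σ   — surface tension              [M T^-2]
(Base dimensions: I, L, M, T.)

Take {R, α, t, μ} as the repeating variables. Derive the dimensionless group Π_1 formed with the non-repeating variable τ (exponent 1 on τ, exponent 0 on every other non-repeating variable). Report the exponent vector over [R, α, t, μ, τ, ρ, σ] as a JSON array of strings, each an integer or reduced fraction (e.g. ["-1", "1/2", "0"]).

Dimensional matrix (I×L×M×T by R×α×t×μ×τ×ρ×σ):
  I: [-2  0  0  0  0  0  0]
  L: [ 2  2  0 -1 -1 -3  0]
  M: [ 1  0  0  1  1  1  1]
  T: [-3 -1  1 -1 -2  0 -2]
Echelon form has 4 nonzero rows (pivots: R,α,t,μ)
Repeat: R,α,t,μ; free: τ,ρ,σ
RREF:
  r0: [   1    0    0    0    0    0    0]
  r1: [   0    1    0    0    0   -1  1/2]
  r2: [   0    0    1    0   -1    0 -1/2]
  r3: [   0    0    0    1    1    1    1]
Fix exponent of τ at 1, ρ at 0, σ at 0; solve each RREF row for its pivot's exponent:
  r0: exp(R) + (0)·1 = 0 ⇒ exp(R) = 0
  r1: exp(α) + (0)·1 = 0 ⇒ exp(α) = 0
  r2: exp(t) + (-1)·1 = 0 ⇒ exp(t) = 1
  r3: exp(μ) + (1)·1 = 0 ⇒ exp(μ) = -1
Π_1 = t · μ^-1 · τ

["0", "0", "1", "-1", "1", "0", "0"]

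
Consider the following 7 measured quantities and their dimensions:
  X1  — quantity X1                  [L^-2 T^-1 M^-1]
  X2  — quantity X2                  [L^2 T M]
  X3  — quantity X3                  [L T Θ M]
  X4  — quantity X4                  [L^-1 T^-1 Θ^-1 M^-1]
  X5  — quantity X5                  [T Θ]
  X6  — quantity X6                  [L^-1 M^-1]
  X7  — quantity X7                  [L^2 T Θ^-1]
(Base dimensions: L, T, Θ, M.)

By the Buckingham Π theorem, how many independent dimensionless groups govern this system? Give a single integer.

4

Write exponents as rows L,T,Θ,M / cols X1,X2,X3,X4,X5,X6,X7:
  L: [-2  2  1 -1  0 -1  2]
  T: [-1  1  1 -1  1  0  1]
  Θ: [ 0  0  1 -1  1  0 -1]
  M: [-1  1  1 -1  0 -1  0]
RREF → pivots at {X1,X3,X5} ⇒ r = 3
Π count = n − r = 7 − 3 = 4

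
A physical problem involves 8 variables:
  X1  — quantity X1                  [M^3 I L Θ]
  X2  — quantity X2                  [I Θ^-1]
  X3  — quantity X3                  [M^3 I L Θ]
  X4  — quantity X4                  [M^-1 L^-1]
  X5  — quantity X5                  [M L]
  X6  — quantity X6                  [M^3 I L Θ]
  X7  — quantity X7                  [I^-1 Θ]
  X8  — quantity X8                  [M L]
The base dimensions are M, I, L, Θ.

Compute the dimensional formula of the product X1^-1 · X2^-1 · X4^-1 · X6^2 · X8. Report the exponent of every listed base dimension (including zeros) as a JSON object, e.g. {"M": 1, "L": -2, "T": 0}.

Exponent matrix [M,I,L,Θ] × [X1,X2,X3,X4,X5,X6,X7,X8]:
  M: [ 3  0  3 -1  1  3  0  1]
  I: [ 1  1  1  0  0  1 -1  0]
  L: [ 1  0  1 -1  1  1  0  1]
  Θ: [ 1 -1  1  0  0  1  1  0]
  [M]: (-1)·3+(-1)·0+(-1)·-1+(2)·3+(1)·1 = 5
  [I]: (-1)·1+(-1)·1+(-1)·0+(2)·1+(1)·0 = 0
  [L]: (-1)·1+(-1)·0+(-1)·-1+(2)·1+(1)·1 = 3
  [Θ]: (-1)·1+(-1)·-1+(-1)·0+(2)·1+(1)·0 = 2
⇒ M^5 L^3 Θ^2

{"M": 5, "I": 0, "L": 3, "Θ": 2}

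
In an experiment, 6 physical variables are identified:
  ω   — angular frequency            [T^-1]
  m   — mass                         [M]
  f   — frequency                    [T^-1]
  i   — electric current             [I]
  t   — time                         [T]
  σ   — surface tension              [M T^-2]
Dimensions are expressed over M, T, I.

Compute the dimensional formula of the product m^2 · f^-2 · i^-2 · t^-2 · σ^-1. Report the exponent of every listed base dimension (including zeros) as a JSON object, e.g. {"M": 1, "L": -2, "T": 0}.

Dimensional matrix (M×T×I by ω×m×f×i×t×σ):
  M: [ 0  1  0  0  0  1]
  T: [-1  0 -1  0  1 -2]
  I: [ 0  0  0  1  0  0]
  [M]: (2)·1+(-2)·0+(-2)·0+(-2)·0+(-1)·1 = 1
  [T]: (2)·0+(-2)·-1+(-2)·0+(-2)·1+(-1)·-2 = 2
  [I]: (2)·0+(-2)·0+(-2)·1+(-2)·0+(-1)·0 = -2
⇒ M T^2 I^-2

{"M": 1, "T": 2, "I": -2}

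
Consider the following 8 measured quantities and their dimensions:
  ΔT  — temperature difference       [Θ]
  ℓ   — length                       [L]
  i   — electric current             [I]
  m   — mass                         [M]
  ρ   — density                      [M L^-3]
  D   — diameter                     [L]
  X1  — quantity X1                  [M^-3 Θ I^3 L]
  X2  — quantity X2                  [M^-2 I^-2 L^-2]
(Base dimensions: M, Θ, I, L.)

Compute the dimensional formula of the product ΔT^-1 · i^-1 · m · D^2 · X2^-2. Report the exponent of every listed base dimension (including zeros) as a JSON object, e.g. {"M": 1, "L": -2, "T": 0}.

{"M": 5, "Θ": -1, "I": 3, "L": 6}

Exponent matrix [M,Θ,I,L] × [ΔT,ℓ,i,m,ρ,D,X1,X2]:
  M: [ 0  0  0  1  1  0 -3 -2]
  Θ: [ 1  0  0  0  0  0  1  0]
  I: [ 0  0  1  0  0  0  3 -2]
  L: [ 0  1  0  0 -3  1  1 -2]
  [M]: (-1)·0+(-1)·0+(1)·1+(2)·0+(-2)·-2 = 5
  [Θ]: (-1)·1+(-1)·0+(1)·0+(2)·0+(-2)·0 = -1
  [I]: (-1)·0+(-1)·1+(1)·0+(2)·0+(-2)·-2 = 3
  [L]: (-1)·0+(-1)·0+(1)·0+(2)·1+(-2)·-2 = 6
⇒ M^5 Θ^-1 I^3 L^6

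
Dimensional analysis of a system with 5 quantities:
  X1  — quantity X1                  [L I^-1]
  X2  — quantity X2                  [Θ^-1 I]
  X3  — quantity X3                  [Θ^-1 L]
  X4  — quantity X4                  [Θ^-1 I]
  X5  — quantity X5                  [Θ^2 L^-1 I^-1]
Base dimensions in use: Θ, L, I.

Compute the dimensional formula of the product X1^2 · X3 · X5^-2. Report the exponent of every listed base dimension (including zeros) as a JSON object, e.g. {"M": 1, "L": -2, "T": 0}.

Write exponents as rows Θ,L,I / cols X1,X2,X3,X4,X5:
  Θ: [ 0 -1 -1 -1  2]
  L: [ 1  0  1  0 -1]
  I: [-1  1  0  1 -1]
  [Θ]: (2)·0+(1)·-1+(-2)·2 = -5
  [L]: (2)·1+(1)·1+(-2)·-1 = 5
  [I]: (2)·-1+(1)·0+(-2)·-1 = 0
⇒ Θ^-5 L^5

{"Θ": -5, "L": 5, "I": 0}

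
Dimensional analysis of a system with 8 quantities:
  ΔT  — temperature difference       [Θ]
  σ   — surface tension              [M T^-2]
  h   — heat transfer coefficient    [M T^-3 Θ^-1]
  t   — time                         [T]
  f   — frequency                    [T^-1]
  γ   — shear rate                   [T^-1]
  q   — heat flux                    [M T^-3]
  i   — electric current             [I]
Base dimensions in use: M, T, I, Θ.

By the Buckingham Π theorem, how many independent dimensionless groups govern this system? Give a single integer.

Dimensional matrix (M×T×I×Θ by ΔT×σ×h×t×f×γ×q×i):
  M: [ 0  1  1  0  0  0  1  0]
  T: [ 0 -2 -3  1 -1 -1 -3  0]
  I: [ 0  0  0  0  0  0  0  1]
  Θ: [ 1  0 -1  0  0  0  0  0]
RREF → pivots at {ΔT,σ,h,i} ⇒ r = 4
8 vars − rank 4 = 4 Π groups

4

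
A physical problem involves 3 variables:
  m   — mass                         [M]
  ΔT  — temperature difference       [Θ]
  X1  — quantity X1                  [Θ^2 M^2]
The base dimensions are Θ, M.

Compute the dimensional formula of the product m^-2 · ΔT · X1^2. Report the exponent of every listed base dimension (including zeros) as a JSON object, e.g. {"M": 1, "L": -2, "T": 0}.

{"Θ": 5, "M": 2}

Write exponents as rows Θ,M / cols m,ΔT,X1:
  Θ: [ 0  1  2]
  M: [ 1  0  2]
  [Θ]: (-2)·0+(1)·1+(2)·2 = 5
  [M]: (-2)·1+(1)·0+(2)·2 = 2
⇒ Θ^5 M^2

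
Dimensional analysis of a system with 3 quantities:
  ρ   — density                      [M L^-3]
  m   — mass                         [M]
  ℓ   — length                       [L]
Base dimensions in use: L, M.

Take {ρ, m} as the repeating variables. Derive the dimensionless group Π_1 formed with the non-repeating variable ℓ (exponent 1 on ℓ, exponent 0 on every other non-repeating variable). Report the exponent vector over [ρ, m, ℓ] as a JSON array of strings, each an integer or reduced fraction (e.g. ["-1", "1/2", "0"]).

["1/3", "-1/3", "1"]

Exponent matrix [L,M] × [ρ,m,ℓ]:
  L: [-3  0  1]
  M: [ 1  1  0]
RREF → pivots at {ρ,m} ⇒ r = 2
Pivot set = {ρ,m}, free = {ℓ}
RREF:
  r0: [   1    0 -1/3]
  r1: [   0    1  1/3]
Fix exponent of ℓ at 1; solve each RREF row for its pivot's exponent:
  r0: exp(ρ) + (-1/3)·1 = 0 ⇒ exp(ρ) = 1/3
  r1: exp(m) + (1/3)·1 = 0 ⇒ exp(m) = -1/3
Π_1 = ρ^(1/3) · m^(-1/3) · ℓ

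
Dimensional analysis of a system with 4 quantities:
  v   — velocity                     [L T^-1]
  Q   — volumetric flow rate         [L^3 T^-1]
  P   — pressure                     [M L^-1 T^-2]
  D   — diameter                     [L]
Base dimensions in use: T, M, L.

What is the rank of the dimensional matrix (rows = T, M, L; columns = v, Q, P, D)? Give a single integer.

Write exponents as rows T,M,L / cols v,Q,P,D:
  T: [-1 -1 -2  0]
  M: [ 0  0  1  0]
  L: [ 1  3 -1  1]
Row reduction gives pivot columns v,Q,P; rank = 3

3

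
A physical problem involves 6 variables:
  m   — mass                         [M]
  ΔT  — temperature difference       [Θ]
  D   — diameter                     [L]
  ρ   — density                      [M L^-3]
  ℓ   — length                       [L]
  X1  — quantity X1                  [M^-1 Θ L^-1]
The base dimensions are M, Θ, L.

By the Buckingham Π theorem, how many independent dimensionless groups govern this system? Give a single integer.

Dimensional matrix (M×Θ×L by m×ΔT×D×ρ×ℓ×X1):
  M: [ 1  0  0  1  0 -1]
  Θ: [ 0  1  0  0  0  1]
  L: [ 0  0  1 -3  1 -1]
Echelon form has 3 nonzero rows (pivots: m,ΔT,D)
n=6, r=3 ⇒ 3 dimensionless groups

3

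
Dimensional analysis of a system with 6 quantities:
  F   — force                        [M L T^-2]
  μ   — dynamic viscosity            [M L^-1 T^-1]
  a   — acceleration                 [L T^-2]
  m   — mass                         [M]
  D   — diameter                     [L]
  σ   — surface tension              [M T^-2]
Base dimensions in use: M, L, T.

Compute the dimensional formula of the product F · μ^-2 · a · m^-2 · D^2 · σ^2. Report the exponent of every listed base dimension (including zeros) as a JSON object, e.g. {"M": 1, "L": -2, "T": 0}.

Write exponents as rows M,L,T / cols F,μ,a,m,D,σ:
  M: [ 1  1  0  1  0  1]
  L: [ 1 -1  1  0  1  0]
  T: [-2 -1 -2  0  0 -2]
  [M]: (1)·1+(-2)·1+(1)·0+(-2)·1+(2)·0+(2)·1 = -1
  [L]: (1)·1+(-2)·-1+(1)·1+(-2)·0+(2)·1+(2)·0 = 6
  [T]: (1)·-2+(-2)·-1+(1)·-2+(-2)·0+(2)·0+(2)·-2 = -6
⇒ M^-1 L^6 T^-6

{"M": -1, "L": 6, "T": -6}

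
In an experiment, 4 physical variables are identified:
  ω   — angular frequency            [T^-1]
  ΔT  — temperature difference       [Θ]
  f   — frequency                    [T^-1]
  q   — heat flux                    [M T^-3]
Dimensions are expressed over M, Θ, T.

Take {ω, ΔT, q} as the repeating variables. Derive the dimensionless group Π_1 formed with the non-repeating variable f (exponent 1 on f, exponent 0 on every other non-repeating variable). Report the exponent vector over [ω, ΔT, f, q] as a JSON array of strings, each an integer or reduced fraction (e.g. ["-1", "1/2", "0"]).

Dimensional matrix (M×Θ×T by ω×ΔT×f×q):
  M: [ 0  0  0  1]
  Θ: [ 0  1  0  0]
  T: [-1  0 -1 -3]
Row reduction gives pivot columns ω,ΔT,q; rank = 3
Pivot set = {ω,ΔT,q}, free = {f}
RREF:
  r0: [   1    0    1    0]
  r1: [   0    1    0    0]
  r2: [   0    0    0    1]
Fix exponent of f at 1; solve each RREF row for its pivot's exponent:
  r0: exp(ω) + (1)·1 = 0 ⇒ exp(ω) = -1
  r1: exp(ΔT) + (0)·1 = 0 ⇒ exp(ΔT) = 0
  r2: exp(q) + (0)·1 = 0 ⇒ exp(q) = 0
Π_1 = ω^-1 · f

["-1", "0", "1", "0"]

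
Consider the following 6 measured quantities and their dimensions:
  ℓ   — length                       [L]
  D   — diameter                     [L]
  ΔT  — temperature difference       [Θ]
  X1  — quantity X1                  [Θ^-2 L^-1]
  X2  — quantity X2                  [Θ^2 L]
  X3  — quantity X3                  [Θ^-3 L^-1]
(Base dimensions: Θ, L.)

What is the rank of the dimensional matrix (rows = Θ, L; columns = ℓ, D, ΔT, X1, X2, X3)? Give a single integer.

2

Dimensional matrix (Θ×L by ℓ×D×ΔT×X1×X2×X3):
  Θ: [ 0  0  1 -2  2 -3]
  L: [ 1  1  0 -1  1 -1]
RREF → pivots at {ℓ,ΔT} ⇒ r = 2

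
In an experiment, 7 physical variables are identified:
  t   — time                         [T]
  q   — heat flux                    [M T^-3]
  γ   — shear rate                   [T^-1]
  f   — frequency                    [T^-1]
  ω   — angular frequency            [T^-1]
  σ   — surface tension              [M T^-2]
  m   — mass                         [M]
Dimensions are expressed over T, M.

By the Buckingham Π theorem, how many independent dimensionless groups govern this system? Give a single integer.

5

Exponent matrix [T,M] × [t,q,γ,f,ω,σ,m]:
  T: [ 1 -3 -1 -1 -1 -2  0]
  M: [ 0  1  0  0  0  1  1]
Row reduction gives pivot columns t,q; rank = 2
n=7, r=2 ⇒ 5 dimensionless groups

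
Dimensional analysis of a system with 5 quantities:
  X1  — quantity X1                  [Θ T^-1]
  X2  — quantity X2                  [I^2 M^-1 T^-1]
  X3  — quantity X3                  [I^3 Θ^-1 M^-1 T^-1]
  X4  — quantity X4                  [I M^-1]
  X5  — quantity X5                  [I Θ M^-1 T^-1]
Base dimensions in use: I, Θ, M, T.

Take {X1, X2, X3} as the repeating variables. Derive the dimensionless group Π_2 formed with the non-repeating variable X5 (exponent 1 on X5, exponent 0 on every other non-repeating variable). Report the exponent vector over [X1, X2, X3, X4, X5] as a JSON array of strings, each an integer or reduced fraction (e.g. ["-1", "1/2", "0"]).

Exponent matrix [I,Θ,M,T] × [X1,X2,X3,X4,X5]:
  I: [ 0  2  3  1  1]
  Θ: [ 1  0 -1  0  1]
  M: [ 0 -1 -1 -1 -1]
  T: [-1 -1 -1  0 -1]
Row reduction gives pivot columns X1,X2,X3; rank = 3
Pivot set = {X1,X2,X3}, free = {X4,X5}
RREF:
  r0: [   1    0    0   -1    0]
  r1: [   0    1    0    2    2]
  r2: [   0    0    1   -1   -1]
  r3: [   0    0    0    0    0]
Fix exponent of X5 at 1, X4 at 0; solve each RREF row for its pivot's exponent:
  r0: exp(X1) + (0)·1 = 0 ⇒ exp(X1) = 0
  r1: exp(X2) + (2)·1 = 0 ⇒ exp(X2) = -2
  r2: exp(X3) + (-1)·1 = 0 ⇒ exp(X3) = 1
Π_2 = X2^-2 · X3 · X5

["0", "-2", "1", "0", "1"]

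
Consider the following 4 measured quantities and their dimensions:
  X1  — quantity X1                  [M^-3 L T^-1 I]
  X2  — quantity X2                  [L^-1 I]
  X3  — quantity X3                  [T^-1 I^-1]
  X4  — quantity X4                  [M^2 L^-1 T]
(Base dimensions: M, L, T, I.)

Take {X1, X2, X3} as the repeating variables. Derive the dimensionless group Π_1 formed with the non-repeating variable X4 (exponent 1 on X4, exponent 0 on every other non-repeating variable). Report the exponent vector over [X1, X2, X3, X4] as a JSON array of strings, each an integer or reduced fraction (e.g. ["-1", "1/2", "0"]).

Exponent matrix [M,L,T,I] × [X1,X2,X3,X4]:
  M: [-3  0  0  2]
  L: [ 1 -1  0 -1]
  T: [-1  0 -1  1]
  I: [ 1  1 -1  0]
RREF → pivots at {X1,X2,X3} ⇒ r = 3
Repeat: X1,X2,X3; free: X4
RREF:
  r0: [   1    0    0 -2/3]
  r1: [   0    1    0  1/3]
  r2: [   0    0    1 -1/3]
  r3: [   0    0    0    0]
Fix exponent of X4 at 1; solve each RREF row for its pivot's exponent:
  r0: exp(X1) + (-2/3)·1 = 0 ⇒ exp(X1) = 2/3
  r1: exp(X2) + (1/3)·1 = 0 ⇒ exp(X2) = -1/3
  r2: exp(X3) + (-1/3)·1 = 0 ⇒ exp(X3) = 1/3
Π_1 = X1^(2/3) · X2^(-1/3) · X3^(1/3) · X4

["2/3", "-1/3", "1/3", "1"]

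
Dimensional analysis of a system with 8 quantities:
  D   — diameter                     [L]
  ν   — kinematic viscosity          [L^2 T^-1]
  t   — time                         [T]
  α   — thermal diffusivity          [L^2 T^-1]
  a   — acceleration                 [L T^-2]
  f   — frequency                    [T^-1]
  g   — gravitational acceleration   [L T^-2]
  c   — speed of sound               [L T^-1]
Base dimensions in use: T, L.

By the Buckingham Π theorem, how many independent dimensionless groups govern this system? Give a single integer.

Write exponents as rows T,L / cols D,ν,t,α,a,f,g,c:
  T: [ 0 -1  1 -1 -2 -1 -2 -1]
  L: [ 1  2  0  2  1  0  1  1]
Echelon form has 2 nonzero rows (pivots: D,ν)
n=8, r=2 ⇒ 6 dimensionless groups

6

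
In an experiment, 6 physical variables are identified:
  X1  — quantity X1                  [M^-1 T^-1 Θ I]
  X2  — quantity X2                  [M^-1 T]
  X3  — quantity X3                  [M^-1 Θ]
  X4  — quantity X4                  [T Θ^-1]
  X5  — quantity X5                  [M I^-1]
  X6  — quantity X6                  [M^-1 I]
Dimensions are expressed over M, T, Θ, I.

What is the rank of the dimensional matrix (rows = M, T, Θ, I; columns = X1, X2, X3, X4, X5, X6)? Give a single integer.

3

Dimensional matrix (M×T×Θ×I by X1×X2×X3×X4×X5×X6):
  M: [-1 -1 -1  0  1 -1]
  T: [-1  1  0  1  0  0]
  Θ: [ 1  0  1 -1  0  0]
  I: [ 1  0  0  0 -1  1]
Row reduction gives pivot columns X1,X2,X3; rank = 3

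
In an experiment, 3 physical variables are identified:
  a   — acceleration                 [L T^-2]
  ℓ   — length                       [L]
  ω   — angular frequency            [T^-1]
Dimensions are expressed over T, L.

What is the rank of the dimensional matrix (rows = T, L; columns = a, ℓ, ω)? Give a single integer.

Write exponents as rows T,L / cols a,ℓ,ω:
  T: [-2  0 -1]
  L: [ 1  1  0]
RREF → pivots at {a,ℓ} ⇒ r = 2

2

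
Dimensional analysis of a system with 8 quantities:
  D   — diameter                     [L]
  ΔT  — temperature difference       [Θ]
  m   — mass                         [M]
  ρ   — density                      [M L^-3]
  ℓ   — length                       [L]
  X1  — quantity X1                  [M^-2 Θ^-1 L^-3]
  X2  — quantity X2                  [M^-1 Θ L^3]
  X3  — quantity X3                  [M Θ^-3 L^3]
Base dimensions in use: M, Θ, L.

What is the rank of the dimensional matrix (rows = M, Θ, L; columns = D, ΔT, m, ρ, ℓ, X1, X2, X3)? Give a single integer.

3

Exponent matrix [M,Θ,L] × [D,ΔT,m,ρ,ℓ,X1,X2,X3]:
  M: [ 0  0  1  1  0 -2 -1  1]
  Θ: [ 0  1  0  0  0 -1  1 -3]
  L: [ 1  0  0 -3  1 -3  3  3]
Echelon form has 3 nonzero rows (pivots: D,ΔT,m)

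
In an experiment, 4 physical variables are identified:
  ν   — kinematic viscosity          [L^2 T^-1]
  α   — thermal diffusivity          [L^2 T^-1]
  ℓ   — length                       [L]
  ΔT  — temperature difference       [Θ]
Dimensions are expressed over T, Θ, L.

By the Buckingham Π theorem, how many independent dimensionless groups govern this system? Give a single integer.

Dimensional matrix (T×Θ×L by ν×α×ℓ×ΔT):
  T: [-1 -1  0  0]
  Θ: [ 0  0  0  1]
  L: [ 2  2  1  0]
Row reduction gives pivot columns ν,ℓ,ΔT; rank = 3
4 vars − rank 3 = 1 Π group

1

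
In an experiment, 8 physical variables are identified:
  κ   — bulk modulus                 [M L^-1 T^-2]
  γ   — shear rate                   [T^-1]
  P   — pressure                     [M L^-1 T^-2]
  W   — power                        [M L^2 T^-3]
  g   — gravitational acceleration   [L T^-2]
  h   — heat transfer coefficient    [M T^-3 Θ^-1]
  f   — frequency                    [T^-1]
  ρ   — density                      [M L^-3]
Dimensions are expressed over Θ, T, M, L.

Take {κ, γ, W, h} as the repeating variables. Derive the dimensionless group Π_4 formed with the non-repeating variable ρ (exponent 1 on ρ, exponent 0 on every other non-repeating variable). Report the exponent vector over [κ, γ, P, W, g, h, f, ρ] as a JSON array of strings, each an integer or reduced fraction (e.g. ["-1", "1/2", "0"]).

Dimensional matrix (Θ×T×M×L by κ×γ×P×W×g×h×f×ρ):
  Θ: [ 0  0  0  0  0 -1  0  0]
  T: [-2 -1 -2 -3 -2 -3 -1  0]
  M: [ 1  0  1  1  0  1  0  1]
  L: [-1  0 -1  2  1  0  0 -3]
RREF → pivots at {κ,γ,W,h} ⇒ r = 4
Repeat: κ,γ,W,h; free: P,g,f,ρ
RREF:
  r0: [   1    0    1    0 -1/3    0    0  5/3]
  r1: [   0    1    0    0  5/3    0    1 -4/3]
  r2: [   0    0    0    1  1/3    0    0 -2/3]
  r3: [   0    0    0    0    0    1    0    0]
Fix exponent of ρ at 1, P at 0, g at 0, f at 0; solve each RREF row for its pivot's exponent:
  r0: exp(κ) + (5/3)·1 = 0 ⇒ exp(κ) = -5/3
  r1: exp(γ) + (-4/3)·1 = 0 ⇒ exp(γ) = 4/3
  r2: exp(W) + (-2/3)·1 = 0 ⇒ exp(W) = 2/3
  r3: exp(h) + (0)·1 = 0 ⇒ exp(h) = 0
Π_4 = κ^(-5/3) · γ^(4/3) · W^(2/3) · ρ

["-5/3", "4/3", "0", "2/3", "0", "0", "0", "1"]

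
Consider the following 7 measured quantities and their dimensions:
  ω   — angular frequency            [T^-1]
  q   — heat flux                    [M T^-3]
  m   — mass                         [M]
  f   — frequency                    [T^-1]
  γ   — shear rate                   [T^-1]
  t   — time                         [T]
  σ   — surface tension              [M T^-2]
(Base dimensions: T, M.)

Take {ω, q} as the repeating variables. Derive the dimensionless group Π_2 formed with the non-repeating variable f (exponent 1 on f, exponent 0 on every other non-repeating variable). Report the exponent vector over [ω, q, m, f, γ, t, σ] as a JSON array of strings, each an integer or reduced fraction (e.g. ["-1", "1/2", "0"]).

["-1", "0", "0", "1", "0", "0", "0"]

Write exponents as rows T,M / cols ω,q,m,f,γ,t,σ:
  T: [-1 -3  0 -1 -1  1 -2]
  M: [ 0  1  1  0  0  0  1]
RREF → pivots at {ω,q} ⇒ r = 2
Repeat: ω,q; free: m,f,γ,t,σ
RREF:
  r0: [   1    0   -3    1    1   -1   -1]
  r1: [   0    1    1    0    0    0    1]
Fix exponent of f at 1, m at 0, γ at 0, t at 0, σ at 0; solve each RREF row for its pivot's exponent:
  r0: exp(ω) + (1)·1 = 0 ⇒ exp(ω) = -1
  r1: exp(q) + (0)·1 = 0 ⇒ exp(q) = 0
Π_2 = ω^-1 · f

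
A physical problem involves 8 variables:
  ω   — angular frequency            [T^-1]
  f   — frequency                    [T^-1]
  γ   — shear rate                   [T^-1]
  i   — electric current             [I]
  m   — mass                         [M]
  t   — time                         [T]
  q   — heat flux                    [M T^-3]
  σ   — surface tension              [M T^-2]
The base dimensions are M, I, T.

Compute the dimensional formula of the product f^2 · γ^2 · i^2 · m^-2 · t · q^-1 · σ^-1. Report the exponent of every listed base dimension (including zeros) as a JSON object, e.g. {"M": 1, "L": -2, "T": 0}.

Write exponents as rows M,I,T / cols ω,f,γ,i,m,t,q,σ:
  M: [ 0  0  0  0  1  0  1  1]
  I: [ 0  0  0  1  0  0  0  0]
  T: [-1 -1 -1  0  0  1 -3 -2]
  [M]: (2)·0+(2)·0+(2)·0+(-2)·1+(1)·0+(-1)·1+(-1)·1 = -4
  [I]: (2)·0+(2)·0+(2)·1+(-2)·0+(1)·0+(-1)·0+(-1)·0 = 2
  [T]: (2)·-1+(2)·-1+(2)·0+(-2)·0+(1)·1+(-1)·-3+(-1)·-2 = 2
⇒ M^-4 I^2 T^2

{"M": -4, "I": 2, "T": 2}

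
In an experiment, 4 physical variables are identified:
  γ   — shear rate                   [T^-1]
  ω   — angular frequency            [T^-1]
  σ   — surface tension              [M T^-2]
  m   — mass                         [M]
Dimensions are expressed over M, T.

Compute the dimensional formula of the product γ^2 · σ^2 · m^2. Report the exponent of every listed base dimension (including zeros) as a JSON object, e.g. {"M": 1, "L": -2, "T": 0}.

{"M": 4, "T": -6}

Exponent matrix [M,T] × [γ,ω,σ,m]:
  M: [ 0  0  1  1]
  T: [-1 -1 -2  0]
  [M]: (2)·0+(2)·1+(2)·1 = 4
  [T]: (2)·-1+(2)·-2+(2)·0 = -6
⇒ M^4 T^-6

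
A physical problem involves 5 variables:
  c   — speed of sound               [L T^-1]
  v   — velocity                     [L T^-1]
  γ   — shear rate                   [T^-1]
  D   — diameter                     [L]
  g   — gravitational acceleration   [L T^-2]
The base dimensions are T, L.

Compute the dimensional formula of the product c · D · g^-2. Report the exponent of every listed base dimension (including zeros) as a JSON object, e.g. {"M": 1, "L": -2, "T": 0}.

Dimensional matrix (T×L by c×v×γ×D×g):
  T: [-1 -1 -1  0 -2]
  L: [ 1  1  0  1  1]
  [T]: (1)·-1+(1)·0+(-2)·-2 = 3
  [L]: (1)·1+(1)·1+(-2)·1 = 0
⇒ T^3

{"T": 3, "L": 0}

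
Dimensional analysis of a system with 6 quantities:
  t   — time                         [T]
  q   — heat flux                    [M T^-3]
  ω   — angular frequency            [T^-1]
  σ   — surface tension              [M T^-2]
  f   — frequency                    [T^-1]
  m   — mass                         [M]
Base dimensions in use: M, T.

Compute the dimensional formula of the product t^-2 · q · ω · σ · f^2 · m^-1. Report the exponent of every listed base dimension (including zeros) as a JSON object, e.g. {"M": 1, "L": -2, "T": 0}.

Exponent matrix [M,T] × [t,q,ω,σ,f,m]:
  M: [ 0  1  0  1  0  1]
  T: [ 1 -3 -1 -2 -1  0]
  [M]: (-2)·0+(1)·1+(1)·0+(1)·1+(2)·0+(-1)·1 = 1
  [T]: (-2)·1+(1)·-3+(1)·-1+(1)·-2+(2)·-1+(-1)·0 = -10
⇒ M T^-10

{"M": 1, "T": -10}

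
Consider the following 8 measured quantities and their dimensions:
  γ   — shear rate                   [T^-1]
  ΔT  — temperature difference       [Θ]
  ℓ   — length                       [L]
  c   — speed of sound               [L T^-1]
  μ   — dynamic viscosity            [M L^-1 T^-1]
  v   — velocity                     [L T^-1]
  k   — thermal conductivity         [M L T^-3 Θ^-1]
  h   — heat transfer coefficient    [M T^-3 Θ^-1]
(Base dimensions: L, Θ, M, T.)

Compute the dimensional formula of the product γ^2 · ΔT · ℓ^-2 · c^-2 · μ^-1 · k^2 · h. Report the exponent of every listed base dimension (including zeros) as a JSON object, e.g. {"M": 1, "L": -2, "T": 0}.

Dimensional matrix (L×Θ×M×T by γ×ΔT×ℓ×c×μ×v×k×h):
  L: [ 0  0  1  1 -1  1  1  0]
  Θ: [ 0  1  0  0  0  0 -1 -1]
  M: [ 0  0  0  0  1  0  1  1]
  T: [-1  0  0 -1 -1 -1 -3 -3]
  [L]: (2)·0+(1)·0+(-2)·1+(-2)·1+(-1)·-1+(2)·1+(1)·0 = -1
  [Θ]: (2)·0+(1)·1+(-2)·0+(-2)·0+(-1)·0+(2)·-1+(1)·-1 = -2
  [M]: (2)·0+(1)·0+(-2)·0+(-2)·0+(-1)·1+(2)·1+(1)·1 = 2
  [T]: (2)·-1+(1)·0+(-2)·0+(-2)·-1+(-1)·-1+(2)·-3+(1)·-3 = -8
⇒ L^-1 Θ^-2 M^2 T^-8

{"L": -1, "Θ": -2, "M": 2, "T": -8}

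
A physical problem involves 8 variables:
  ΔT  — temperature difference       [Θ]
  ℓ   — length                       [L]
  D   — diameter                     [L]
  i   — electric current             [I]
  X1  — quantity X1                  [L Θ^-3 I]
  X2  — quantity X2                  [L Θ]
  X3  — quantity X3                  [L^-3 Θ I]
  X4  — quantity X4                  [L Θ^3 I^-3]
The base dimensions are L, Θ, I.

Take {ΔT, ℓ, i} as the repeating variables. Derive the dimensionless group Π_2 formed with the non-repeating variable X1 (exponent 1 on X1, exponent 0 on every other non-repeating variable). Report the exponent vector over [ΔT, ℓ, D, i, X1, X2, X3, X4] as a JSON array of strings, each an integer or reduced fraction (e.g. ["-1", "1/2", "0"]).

["3", "-1", "0", "-1", "1", "0", "0", "0"]

Exponent matrix [L,Θ,I] × [ΔT,ℓ,D,i,X1,X2,X3,X4]:
  L: [ 0  1  1  0  1  1 -3  1]
  Θ: [ 1  0  0  0 -3  1  1  3]
  I: [ 0  0  0  1  1  0  1 -3]
Row reduction gives pivot columns ΔT,ℓ,i; rank = 3
Pivot set = {ΔT,ℓ,i}, free = {D,X1,X2,X3,X4}
RREF:
  r0: [   1    0    0    0   -3    1    1    3]
  r1: [   0    1    1    0    1    1   -3    1]
  r2: [   0    0    0    1    1    0    1   -3]
Fix exponent of X1 at 1, D at 0, X2 at 0, X3 at 0, X4 at 0; solve each RREF row for its pivot's exponent:
  r0: exp(ΔT) + (-3)·1 = 0 ⇒ exp(ΔT) = 3
  r1: exp(ℓ) + (1)·1 = 0 ⇒ exp(ℓ) = -1
  r2: exp(i) + (1)·1 = 0 ⇒ exp(i) = -1
Π_2 = ΔT^3 · ℓ^-1 · i^-1 · X1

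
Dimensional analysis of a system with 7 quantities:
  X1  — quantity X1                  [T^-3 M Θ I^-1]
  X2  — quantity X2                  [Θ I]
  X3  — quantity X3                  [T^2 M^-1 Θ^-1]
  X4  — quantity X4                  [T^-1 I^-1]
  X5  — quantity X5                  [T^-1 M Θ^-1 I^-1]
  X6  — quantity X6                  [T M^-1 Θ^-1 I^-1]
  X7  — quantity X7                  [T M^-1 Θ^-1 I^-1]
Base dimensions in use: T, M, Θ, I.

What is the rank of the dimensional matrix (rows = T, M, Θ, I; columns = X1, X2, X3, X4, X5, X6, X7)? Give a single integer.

3

Exponent matrix [T,M,Θ,I] × [X1,X2,X3,X4,X5,X6,X7]:
  T: [-3  0  2 -1 -1  1  1]
  M: [ 1  0 -1  0  1 -1 -1]
  Θ: [ 1  1 -1  0 -1 -1 -1]
  I: [-1  1  0 -1 -1 -1 -1]
RREF → pivots at {X1,X2,X3} ⇒ r = 3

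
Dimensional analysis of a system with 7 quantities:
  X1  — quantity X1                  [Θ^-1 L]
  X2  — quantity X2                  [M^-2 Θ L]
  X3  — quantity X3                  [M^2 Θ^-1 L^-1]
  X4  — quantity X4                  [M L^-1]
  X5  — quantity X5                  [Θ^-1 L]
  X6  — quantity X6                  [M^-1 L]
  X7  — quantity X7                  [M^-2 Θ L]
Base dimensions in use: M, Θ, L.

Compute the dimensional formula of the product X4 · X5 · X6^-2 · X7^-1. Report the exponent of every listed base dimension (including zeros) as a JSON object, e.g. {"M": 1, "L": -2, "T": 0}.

Dimensional matrix (M×Θ×L by X1×X2×X3×X4×X5×X6×X7):
  M: [ 0 -2  2  1  0 -1 -2]
  Θ: [-1  1 -1  0 -1  0  1]
  L: [ 1  1 -1 -1  1  1  1]
  [M]: (1)·1+(1)·0+(-2)·-1+(-1)·-2 = 5
  [Θ]: (1)·0+(1)·-1+(-2)·0+(-1)·1 = -2
  [L]: (1)·-1+(1)·1+(-2)·1+(-1)·1 = -3
⇒ M^5 Θ^-2 L^-3

{"M": 5, "Θ": -2, "L": -3}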